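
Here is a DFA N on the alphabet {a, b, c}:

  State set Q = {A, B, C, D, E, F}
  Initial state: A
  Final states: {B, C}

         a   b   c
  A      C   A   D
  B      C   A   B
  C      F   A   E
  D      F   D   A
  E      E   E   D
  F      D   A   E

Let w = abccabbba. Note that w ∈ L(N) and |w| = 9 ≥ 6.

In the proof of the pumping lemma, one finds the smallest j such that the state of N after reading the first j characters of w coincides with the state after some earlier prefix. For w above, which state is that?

Run of N on w = a b c c a b b b a:
  step 0: A  (start)
  step 1: C  (read a: A→C)
  step 2: A  (read b: C→A)   ← first repeat (A seen earlier)
  step 3: D  (read c: A→D)
  step 4: A  (read c: D→A)
  step 5: C  (read a: A→C)
  step 6: A  (read b: C→A)
  step 7: A  (read b: A→A)
  step 8: A  (read b: A→A)
  step 9: C  (read a: A→C)

The earliest repeat is at step j = 2: N is in A, which it already visited at step i = 0.

A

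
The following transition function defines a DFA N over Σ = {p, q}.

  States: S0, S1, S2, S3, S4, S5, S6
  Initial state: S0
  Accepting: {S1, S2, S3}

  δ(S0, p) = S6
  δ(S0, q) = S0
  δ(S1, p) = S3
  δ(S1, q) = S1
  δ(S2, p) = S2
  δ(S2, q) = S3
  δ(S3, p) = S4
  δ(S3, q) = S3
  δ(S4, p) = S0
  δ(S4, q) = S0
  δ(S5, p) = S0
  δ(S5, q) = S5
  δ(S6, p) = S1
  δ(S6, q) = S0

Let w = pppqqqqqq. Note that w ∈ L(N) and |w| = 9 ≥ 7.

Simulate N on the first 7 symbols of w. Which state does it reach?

S3

State sequence: S0 -p-> S6 -p-> S1 -p-> S3 -q-> S3 -q-> S3 -q-> S3 -q-> S3

After reading 7 characters, N is in state S3.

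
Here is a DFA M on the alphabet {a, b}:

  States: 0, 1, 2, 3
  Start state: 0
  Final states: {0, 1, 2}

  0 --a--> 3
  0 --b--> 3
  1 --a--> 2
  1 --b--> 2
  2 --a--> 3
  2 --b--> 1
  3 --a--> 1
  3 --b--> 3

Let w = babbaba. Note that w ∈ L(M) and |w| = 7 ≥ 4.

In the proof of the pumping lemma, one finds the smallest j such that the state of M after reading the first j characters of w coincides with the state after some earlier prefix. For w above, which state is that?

1

State sequence: 0 -b-> 3 -a-> 1 -b-> 2 -b-> 1 -a-> 2 -b-> 1 -a-> 2
First repeat at step 4: 1 was already visited.

The earliest repeat is at step j = 4: M is in 1, which it already visited at step i = 2.
Since M has 4 states, any run of length ≥ 4 visits 4+1 states, so by pigeonhole some state repeats within the first 4 steps — that repeat gives the pumpable loop.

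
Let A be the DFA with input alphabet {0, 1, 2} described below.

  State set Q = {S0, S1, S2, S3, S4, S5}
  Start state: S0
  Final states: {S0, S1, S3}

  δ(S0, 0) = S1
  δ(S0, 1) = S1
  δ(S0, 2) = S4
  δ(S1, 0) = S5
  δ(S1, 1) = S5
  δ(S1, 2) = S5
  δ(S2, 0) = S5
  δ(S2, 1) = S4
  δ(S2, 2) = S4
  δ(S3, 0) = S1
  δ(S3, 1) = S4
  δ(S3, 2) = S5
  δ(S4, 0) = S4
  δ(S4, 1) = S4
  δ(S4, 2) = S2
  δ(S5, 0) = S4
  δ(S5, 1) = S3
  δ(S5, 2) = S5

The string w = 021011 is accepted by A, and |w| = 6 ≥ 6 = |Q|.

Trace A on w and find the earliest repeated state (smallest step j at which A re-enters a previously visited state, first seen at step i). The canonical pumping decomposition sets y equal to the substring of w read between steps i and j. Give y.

State sequence: S0 -0-> S1 -2-> S5 -1-> S3 -0-> S1 -1-> S5 -1-> S3
First repeat at step 4: S1 was already visited.

So i = 1, j = 4, giving x = w[0:1] = 0, y = w[1:4] = 210, z = w[4:6] = 11.
Check: |xy| = 4 ≤ 6 and |y| = 3 ≥ 1. Reading y takes A from S1 back to S1, so every xyⁱz is accepted.
With |Q| = 6, pigeonhole forces a state repeat no later than step 6; the substring read between the first and second visits to that state can be pumped.

210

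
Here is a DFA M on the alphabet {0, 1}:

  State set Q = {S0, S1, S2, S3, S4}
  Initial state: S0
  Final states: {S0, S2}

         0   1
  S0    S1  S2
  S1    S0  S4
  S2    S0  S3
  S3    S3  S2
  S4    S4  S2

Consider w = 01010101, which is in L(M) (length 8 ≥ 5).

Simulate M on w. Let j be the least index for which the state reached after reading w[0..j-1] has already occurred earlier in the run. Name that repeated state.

State sequence: S0 -0-> S1 -1-> S4 -0-> S4 -1-> S2 -0-> S0 -1-> S2 -0-> S0 -1-> S2
First repeat at step 3: S4 was already visited.

The earliest repeat is at step j = 3: M is in S4, which it already visited at step i = 2.
Pumping length from the standard proof: p = 5 (the number of states). The repeated state found above gives |xy| = j ≤ 5 and |y| = j − i ≥ 1.

S4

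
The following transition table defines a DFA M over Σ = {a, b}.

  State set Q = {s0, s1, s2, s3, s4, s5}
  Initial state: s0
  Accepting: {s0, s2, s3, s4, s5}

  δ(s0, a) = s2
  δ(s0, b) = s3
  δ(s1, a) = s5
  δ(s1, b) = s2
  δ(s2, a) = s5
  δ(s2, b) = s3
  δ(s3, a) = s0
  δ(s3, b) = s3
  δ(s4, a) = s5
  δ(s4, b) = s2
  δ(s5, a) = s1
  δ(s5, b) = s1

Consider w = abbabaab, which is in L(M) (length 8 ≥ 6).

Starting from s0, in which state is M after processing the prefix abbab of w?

State sequence: s0 -a-> s2 -b-> s3 -b-> s3 -a-> s0 -b-> s3

After reading 5 characters, M is in state s3.
(This kind of state-tracing is the core of the pumping-lemma construction: with 6 states, pigeonhole forces a repeat within the first 6 steps.)

s3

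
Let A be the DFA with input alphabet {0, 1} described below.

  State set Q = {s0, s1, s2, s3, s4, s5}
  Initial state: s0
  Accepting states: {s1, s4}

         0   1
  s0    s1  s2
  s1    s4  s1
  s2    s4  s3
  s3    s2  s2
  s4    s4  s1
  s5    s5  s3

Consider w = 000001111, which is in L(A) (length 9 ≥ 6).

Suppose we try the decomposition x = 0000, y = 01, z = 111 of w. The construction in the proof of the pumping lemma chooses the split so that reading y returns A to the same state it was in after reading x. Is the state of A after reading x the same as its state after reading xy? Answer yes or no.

State sequence: s0 -0-> s1 -0-> s4 -0-> s4 -0-> s4 -0-> s4 -1-> s1

After x (step 4): s4. After xy (step 6): s1.
They differ (s4 ≠ s1), so y is not a cycle from the state after x; this split is not the one the pumping-lemma construction produces, and pumping y need not keep the string in L(A).

no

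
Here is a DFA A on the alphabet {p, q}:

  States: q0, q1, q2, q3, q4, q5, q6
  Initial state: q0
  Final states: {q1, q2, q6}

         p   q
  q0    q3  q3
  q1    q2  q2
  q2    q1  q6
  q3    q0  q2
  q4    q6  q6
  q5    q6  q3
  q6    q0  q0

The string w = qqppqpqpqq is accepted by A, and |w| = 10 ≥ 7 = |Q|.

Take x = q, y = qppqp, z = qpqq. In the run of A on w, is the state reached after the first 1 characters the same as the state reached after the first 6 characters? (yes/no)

State sequence: q0 -q-> q3 -q-> q2 -p-> q1 -p-> q2 -q-> q6 -p-> q0

After x (step 1): q3. After xy (step 6): q0.
They differ (q3 ≠ q0), so y is not a cycle from the state after x; this split is not the one the pumping-lemma construction produces, and pumping y need not keep the string in L(A).

no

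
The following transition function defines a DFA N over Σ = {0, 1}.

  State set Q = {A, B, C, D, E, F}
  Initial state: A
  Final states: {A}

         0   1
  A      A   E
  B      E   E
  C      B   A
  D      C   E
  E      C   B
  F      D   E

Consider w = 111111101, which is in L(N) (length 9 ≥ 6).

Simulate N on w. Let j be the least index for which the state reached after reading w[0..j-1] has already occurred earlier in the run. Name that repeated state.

E

Run of N on w = 1 1 1 1 1 1 1 0 1:
  step 0: A  (start)
  step 1: E  (read 1: A→E)
  step 2: B  (read 1: E→B)
  step 3: E  (read 1: B→E)   ← first repeat (E seen earlier)
  step 4: B  (read 1: E→B)
  step 5: E  (read 1: B→E)
  step 6: B  (read 1: E→B)
  step 7: E  (read 1: B→E)
  step 8: C  (read 0: E→C)
  step 9: A  (read 1: C→A)

The earliest repeat is at step j = 3: N is in E, which it already visited at step i = 1.
Since N has 6 states, any run of length ≥ 6 visits 6+1 states, so by pigeonhole some state repeats within the first 6 steps — that repeat gives the pumpable loop.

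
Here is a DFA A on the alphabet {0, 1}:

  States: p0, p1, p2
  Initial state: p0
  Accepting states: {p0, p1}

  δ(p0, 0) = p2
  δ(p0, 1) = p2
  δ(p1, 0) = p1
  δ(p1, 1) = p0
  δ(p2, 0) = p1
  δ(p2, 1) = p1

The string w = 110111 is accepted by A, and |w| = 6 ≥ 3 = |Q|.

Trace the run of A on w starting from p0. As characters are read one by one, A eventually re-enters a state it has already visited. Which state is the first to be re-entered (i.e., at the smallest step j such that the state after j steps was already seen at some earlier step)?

p1

State sequence: p0 -1-> p2 -1-> p1 -0-> p1 -1-> p0 -1-> p2 -1-> p1
First repeat at step 3: p1 was already visited.

The earliest repeat is at step j = 3: A is in p1, which it already visited at step i = 2.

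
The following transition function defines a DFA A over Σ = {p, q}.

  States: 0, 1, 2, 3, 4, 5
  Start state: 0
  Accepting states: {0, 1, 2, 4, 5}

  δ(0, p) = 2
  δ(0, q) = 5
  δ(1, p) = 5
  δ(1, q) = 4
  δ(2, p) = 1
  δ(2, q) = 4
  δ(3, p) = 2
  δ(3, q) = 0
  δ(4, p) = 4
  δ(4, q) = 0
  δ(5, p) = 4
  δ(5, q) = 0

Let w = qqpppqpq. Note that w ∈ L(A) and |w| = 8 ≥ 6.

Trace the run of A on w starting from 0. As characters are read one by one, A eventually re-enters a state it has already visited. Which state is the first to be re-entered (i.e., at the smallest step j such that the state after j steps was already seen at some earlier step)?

0

Run of A on w = q q p p p q p q:
  step 0: 0  (start)
  step 1: 5  (read q: 0→5)
  step 2: 0  (read q: 5→0)   ← first repeat (0 seen earlier)
  step 3: 2  (read p: 0→2)
  step 4: 1  (read p: 2→1)
  step 5: 5  (read p: 1→5)
  step 6: 0  (read q: 5→0)
  step 7: 2  (read p: 0→2)
  step 8: 4  (read q: 2→4)

The earliest repeat is at step j = 2: A is in 0, which it already visited at step i = 0.
Pumping length from the standard proof: p = 6 (the number of states). The repeated state found above gives |xy| = j ≤ 6 and |y| = j − i ≥ 1.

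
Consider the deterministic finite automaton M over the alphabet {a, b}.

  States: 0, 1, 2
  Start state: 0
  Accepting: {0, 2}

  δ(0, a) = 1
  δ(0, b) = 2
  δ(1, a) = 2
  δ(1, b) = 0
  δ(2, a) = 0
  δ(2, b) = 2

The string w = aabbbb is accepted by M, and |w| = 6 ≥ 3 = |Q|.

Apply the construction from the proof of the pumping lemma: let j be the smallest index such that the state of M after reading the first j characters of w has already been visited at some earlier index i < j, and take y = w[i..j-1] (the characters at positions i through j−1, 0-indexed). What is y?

State sequence: 0 -a-> 1 -a-> 2 -b-> 2 -b-> 2 -b-> 2 -b-> 2
First repeat at step 3: 2 was already visited.

So i = 2, j = 3, giving x = w[0:2] = aa, y = w[2:3] = b, z = w[3:6] = bbb.
Check: |xy| = 3 ≤ 3 and |y| = 1 ≥ 1. Reading y takes M from 2 back to 2, so every xyⁱz is accepted.
With |Q| = 3, pigeonhole forces a state repeat no later than step 3; the substring read between the first and second visits to that state can be pumped.

b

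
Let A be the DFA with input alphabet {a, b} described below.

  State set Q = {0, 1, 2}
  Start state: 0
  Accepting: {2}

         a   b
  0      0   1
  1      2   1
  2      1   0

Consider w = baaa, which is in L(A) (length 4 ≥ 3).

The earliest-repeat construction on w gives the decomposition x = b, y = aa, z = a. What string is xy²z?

baaaaa

xy^2z = b·aa·aa·a = baaaaa.
Reading y = aa takes A from 1 back to 1, so after x·y·y the machine is still in 1, and z then leads to the accepting state 2. Hence baaaaa ∈ L(A).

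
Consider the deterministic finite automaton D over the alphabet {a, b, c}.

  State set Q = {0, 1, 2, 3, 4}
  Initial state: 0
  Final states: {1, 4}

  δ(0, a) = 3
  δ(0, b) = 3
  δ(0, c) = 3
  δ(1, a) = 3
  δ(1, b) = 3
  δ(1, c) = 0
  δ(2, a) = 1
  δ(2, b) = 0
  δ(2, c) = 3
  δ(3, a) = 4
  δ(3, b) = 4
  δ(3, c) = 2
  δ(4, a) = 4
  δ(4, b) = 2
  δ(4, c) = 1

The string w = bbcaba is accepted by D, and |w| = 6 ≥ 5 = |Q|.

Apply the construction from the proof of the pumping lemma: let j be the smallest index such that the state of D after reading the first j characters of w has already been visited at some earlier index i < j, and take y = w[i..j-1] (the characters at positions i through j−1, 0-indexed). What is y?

State sequence: 0 -b-> 3 -b-> 4 -c-> 1 -a-> 3 -b-> 4 -a-> 4
First repeat at step 4: 3 was already visited.

So i = 1, j = 4, giving x = w[0:1] = b, y = w[1:4] = bca, z = w[4:6] = ba.
Check: |xy| = 4 ≤ 5 and |y| = 3 ≥ 1. Reading y takes D from 3 back to 3, so every xyⁱz is accepted.

bca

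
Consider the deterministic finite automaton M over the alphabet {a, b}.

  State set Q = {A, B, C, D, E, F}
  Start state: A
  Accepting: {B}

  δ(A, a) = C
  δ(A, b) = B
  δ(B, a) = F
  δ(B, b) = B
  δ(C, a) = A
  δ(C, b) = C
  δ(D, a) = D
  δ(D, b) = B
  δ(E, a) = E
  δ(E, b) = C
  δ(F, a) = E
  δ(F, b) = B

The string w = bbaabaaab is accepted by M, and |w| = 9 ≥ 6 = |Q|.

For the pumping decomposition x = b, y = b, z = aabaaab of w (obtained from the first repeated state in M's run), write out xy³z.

xy^3z = b·b·b·b·aabaaab = bbbbaabaaab.
Reading y = b takes M from B back to B, so after x·y·y·y the machine is still in B, and z then leads to the accepting state B. Hence bbbbaabaaab ∈ L(M).

bbbbaabaaab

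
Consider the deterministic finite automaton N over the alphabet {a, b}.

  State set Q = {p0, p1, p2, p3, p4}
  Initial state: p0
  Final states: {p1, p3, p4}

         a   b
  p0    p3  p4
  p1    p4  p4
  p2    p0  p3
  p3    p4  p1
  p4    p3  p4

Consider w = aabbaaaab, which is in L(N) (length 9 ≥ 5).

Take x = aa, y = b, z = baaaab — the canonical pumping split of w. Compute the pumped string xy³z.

aabbbbaaaab

xy^3z = aa·b·b·b·baaaab = aabbbbaaaab.
Reading y = b takes N from p4 back to p4, so after x·y·y·y the machine is still in p4, and z then leads to the accepting state p4. Hence aabbbbaaaab ∈ L(N).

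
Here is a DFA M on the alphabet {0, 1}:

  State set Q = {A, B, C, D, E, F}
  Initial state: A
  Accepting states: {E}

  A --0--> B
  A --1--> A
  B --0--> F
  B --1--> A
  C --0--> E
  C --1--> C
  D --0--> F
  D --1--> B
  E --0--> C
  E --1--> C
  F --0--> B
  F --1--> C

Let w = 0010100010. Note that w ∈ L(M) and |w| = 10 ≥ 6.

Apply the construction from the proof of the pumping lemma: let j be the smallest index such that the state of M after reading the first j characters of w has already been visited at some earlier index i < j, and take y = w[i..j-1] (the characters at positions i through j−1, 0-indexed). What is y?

State sequence: A -0-> B -0-> F -1-> C -0-> E -1-> C -0-> E -0-> C -0-> E -1-> C -0-> E
First repeat at step 5: C was already visited.

So i = 3, j = 5, giving x = w[0:3] = 001, y = w[3:5] = 01, z = w[5:10] = 00010.
Check: |xy| = 5 ≤ 6 and |y| = 2 ≥ 1. Reading y takes M from C back to C, so every xyⁱz is accepted.

01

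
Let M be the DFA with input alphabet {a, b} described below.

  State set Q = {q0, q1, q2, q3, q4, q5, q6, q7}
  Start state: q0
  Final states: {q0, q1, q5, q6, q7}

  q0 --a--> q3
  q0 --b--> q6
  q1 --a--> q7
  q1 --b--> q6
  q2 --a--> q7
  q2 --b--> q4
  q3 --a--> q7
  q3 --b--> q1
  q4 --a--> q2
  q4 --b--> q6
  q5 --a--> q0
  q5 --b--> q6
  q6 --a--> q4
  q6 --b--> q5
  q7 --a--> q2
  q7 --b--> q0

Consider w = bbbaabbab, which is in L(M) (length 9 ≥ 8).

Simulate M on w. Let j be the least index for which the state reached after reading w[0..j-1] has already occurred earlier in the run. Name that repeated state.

q6

Run of M on w = b b b a a b b a b:
  step 0: q0  (start)
  step 1: q6  (read b: q0→q6)
  step 2: q5  (read b: q6→q5)
  step 3: q6  (read b: q5→q6)   ← first repeat (q6 seen earlier)
  step 4: q4  (read a: q6→q4)
  step 5: q2  (read a: q4→q2)
  step 6: q4  (read b: q2→q4)
  step 7: q6  (read b: q4→q6)
  step 8: q4  (read a: q6→q4)
  step 9: q6  (read b: q4→q6)

The earliest repeat is at step j = 3: M is in q6, which it already visited at step i = 1.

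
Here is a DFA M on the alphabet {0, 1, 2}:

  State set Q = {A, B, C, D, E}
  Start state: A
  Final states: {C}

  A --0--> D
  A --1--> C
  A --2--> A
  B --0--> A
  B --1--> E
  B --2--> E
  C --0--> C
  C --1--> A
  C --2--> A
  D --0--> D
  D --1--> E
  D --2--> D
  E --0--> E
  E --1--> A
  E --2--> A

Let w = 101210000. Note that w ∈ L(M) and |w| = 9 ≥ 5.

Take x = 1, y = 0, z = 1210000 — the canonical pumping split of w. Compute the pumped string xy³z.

10001210000

xy^3z = 1·0·0·0·1210000 = 10001210000.
Reading y = 0 takes M from C back to C, so after x·y·y·y the machine is still in C, and z then leads to the accepting state C. Hence 10001210000 ∈ L(M).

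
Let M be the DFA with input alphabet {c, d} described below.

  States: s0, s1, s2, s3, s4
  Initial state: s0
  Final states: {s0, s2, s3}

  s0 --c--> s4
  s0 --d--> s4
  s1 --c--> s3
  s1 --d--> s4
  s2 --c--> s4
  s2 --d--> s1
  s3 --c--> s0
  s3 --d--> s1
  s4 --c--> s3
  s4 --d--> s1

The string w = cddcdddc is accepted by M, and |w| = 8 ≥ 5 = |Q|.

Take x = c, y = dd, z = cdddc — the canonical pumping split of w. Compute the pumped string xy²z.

xy^2z = c·dd·dd·cdddc = cddddcdddc.
Reading y = dd takes M from s4 back to s4, so after x·y·y the machine is still in s4, and z then leads to the accepting state s3. Hence cddddcdddc ∈ L(M).

cddddcdddc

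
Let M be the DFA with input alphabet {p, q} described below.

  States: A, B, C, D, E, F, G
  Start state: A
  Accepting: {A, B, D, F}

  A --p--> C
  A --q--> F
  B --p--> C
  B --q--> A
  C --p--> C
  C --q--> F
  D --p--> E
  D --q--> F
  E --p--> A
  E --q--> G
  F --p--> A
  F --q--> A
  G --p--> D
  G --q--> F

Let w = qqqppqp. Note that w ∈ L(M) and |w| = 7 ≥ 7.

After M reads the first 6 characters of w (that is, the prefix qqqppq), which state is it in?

F

Run of M on the first 6 characters of w = q q q p p q:
  step 0: A  (start)
  step 1: F  (read q: A→F)
  step 2: A  (read q: F→A)
  step 3: F  (read q: A→F)
  step 4: A  (read p: F→A)
  step 5: C  (read p: A→C)
  step 6: F  (read q: C→F)

After reading 6 characters, M is in state F.
(This kind of state-tracing is the core of the pumping-lemma construction: with 7 states, pigeonhole forces a repeat within the first 7 steps.)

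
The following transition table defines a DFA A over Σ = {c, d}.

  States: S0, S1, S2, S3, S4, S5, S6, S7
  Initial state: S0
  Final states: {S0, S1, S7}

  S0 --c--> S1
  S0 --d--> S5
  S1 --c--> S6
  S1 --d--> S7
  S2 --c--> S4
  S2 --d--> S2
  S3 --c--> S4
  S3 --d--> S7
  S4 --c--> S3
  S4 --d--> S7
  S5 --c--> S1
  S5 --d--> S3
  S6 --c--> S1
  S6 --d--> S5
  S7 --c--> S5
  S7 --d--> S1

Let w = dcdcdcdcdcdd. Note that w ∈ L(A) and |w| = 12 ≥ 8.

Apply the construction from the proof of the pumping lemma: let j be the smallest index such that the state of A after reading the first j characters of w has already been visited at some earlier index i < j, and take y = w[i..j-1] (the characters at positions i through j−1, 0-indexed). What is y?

Run of A on w = d c d c d c d c d c d d:
  step 0: S0  (start)
  step 1: S5  (read d: S0→S5)
  step 2: S1  (read c: S5→S1)
  step 3: S7  (read d: S1→S7)
  step 4: S5  (read c: S7→S5)   ← first repeat (S5 seen earlier)
  step 5: S3  (read d: S5→S3)
  step 6: S4  (read c: S3→S4)
  step 7: S7  (read d: S4→S7)
  step 8: S5  (read c: S7→S5)
  step 9: S3  (read d: S5→S3)
  step 10: S4  (read c: S3→S4)
  step 11: S7  (read d: S4→S7)
  step 12: S1  (read d: S7→S1)

So i = 1, j = 4, giving x = w[0:1] = d, y = w[1:4] = cdc, z = w[4:12] = dcdcdcdd.
Check: |xy| = 4 ≤ 8 and |y| = 3 ≥ 1. Reading y takes A from S5 back to S5, so every xyⁱz is accepted.
Pumping length from the standard proof: p = 8 (the number of states). The repeated state found above gives |xy| = j ≤ 8 and |y| = j − i ≥ 1.

cdc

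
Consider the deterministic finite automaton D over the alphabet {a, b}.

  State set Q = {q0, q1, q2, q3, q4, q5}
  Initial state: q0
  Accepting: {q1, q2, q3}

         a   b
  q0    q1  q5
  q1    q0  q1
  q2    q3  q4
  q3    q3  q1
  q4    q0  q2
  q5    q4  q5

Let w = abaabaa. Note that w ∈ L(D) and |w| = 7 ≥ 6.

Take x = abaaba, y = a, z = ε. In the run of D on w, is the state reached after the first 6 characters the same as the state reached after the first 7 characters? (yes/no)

no

State sequence: q0 -a-> q1 -b-> q1 -a-> q0 -a-> q1 -b-> q1 -a-> q0 -a-> q1

After x (step 6): q0. After xy (step 7): q1.
They differ (q0 ≠ q1), so y is not a cycle from the state after x; this split is not the one the pumping-lemma construction produces, and pumping y need not keep the string in L(D).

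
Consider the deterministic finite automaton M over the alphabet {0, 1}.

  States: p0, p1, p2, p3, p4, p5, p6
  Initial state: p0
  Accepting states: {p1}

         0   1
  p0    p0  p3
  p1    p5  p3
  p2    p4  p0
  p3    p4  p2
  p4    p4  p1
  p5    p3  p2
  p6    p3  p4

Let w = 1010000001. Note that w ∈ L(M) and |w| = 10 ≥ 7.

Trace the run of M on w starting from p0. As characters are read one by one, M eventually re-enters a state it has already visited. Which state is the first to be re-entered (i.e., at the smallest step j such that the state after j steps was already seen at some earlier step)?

State sequence: p0 -1-> p3 -0-> p4 -1-> p1 -0-> p5 -0-> p3 -0-> p4 -0-> p4 -0-> p4 -0-> p4 -1-> p1
First repeat at step 5: p3 was already visited.

The earliest repeat is at step j = 5: M is in p3, which it already visited at step i = 1.
Since M has 7 states, any run of length ≥ 7 visits 7+1 states, so by pigeonhole some state repeats within the first 7 steps — that repeat gives the pumpable loop.

p3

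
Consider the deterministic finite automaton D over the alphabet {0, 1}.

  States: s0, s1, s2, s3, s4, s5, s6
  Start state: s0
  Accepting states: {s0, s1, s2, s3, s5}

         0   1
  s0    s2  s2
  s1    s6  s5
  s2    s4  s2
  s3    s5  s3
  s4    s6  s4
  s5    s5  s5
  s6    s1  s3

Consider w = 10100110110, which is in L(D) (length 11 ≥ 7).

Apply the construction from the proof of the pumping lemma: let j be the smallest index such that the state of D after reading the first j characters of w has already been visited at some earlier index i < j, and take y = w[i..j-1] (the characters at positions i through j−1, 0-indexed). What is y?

Run of D on w = 1 0 1 0 0 1 1 0 1 1 0:
  step 0: s0  (start)
  step 1: s2  (read 1: s0→s2)
  step 2: s4  (read 0: s2→s4)
  step 3: s4  (read 1: s4→s4)   ← first repeat (s4 seen earlier)
  step 4: s6  (read 0: s4→s6)
  step 5: s1  (read 0: s6→s1)
  step 6: s5  (read 1: s1→s5)
  step 7: s5  (read 1: s5→s5)
  step 8: s5  (read 0: s5→s5)
  step 9: s5  (read 1: s5→s5)
  step 10: s5  (read 1: s5→s5)
  step 11: s5  (read 0: s5→s5)

So i = 2, j = 3, giving x = w[0:2] = 10, y = w[2:3] = 1, z = w[3:11] = 00110110.
Check: |xy| = 3 ≤ 7 and |y| = 1 ≥ 1. Reading y takes D from s4 back to s4, so every xyⁱz is accepted.

1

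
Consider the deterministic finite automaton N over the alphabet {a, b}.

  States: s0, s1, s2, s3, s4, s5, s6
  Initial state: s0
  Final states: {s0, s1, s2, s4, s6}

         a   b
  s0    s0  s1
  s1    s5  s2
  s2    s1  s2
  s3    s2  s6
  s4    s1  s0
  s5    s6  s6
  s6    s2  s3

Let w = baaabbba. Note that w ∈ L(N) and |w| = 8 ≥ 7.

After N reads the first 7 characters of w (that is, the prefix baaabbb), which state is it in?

s2

Run of N on the first 7 characters of w = b a a a b b b:
  step 0: s0  (start)
  step 1: s1  (read b: s0→s1)
  step 2: s5  (read a: s1→s5)
  step 3: s6  (read a: s5→s6)
  step 4: s2  (read a: s6→s2)
  step 5: s2  (read b: s2→s2)
  step 6: s2  (read b: s2→s2)
  step 7: s2  (read b: s2→s2)

After reading 7 characters, N is in state s2.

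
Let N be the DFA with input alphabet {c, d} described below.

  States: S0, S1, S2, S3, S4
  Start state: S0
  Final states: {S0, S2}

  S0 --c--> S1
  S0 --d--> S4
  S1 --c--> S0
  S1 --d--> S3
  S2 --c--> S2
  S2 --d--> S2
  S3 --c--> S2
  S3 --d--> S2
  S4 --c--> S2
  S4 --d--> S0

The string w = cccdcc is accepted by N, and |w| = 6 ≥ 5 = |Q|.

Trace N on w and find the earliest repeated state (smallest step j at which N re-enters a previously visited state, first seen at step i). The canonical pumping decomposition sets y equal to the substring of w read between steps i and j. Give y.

cc

Run of N on w = c c c d c c:
  step 0: S0  (start)
  step 1: S1  (read c: S0→S1)
  step 2: S0  (read c: S1→S0)   ← first repeat (S0 seen earlier)
  step 3: S1  (read c: S0→S1)
  step 4: S3  (read d: S1→S3)
  step 5: S2  (read c: S3→S2)
  step 6: S2  (read c: S2→S2)

So i = 0, j = 2, giving x = w[0:0] = ε, y = w[0:2] = cc, z = w[2:6] = cdcc.
Check: |xy| = 2 ≤ 5 and |y| = 2 ≥ 1. Reading y takes N from S0 back to S0, so every xyⁱz is accepted.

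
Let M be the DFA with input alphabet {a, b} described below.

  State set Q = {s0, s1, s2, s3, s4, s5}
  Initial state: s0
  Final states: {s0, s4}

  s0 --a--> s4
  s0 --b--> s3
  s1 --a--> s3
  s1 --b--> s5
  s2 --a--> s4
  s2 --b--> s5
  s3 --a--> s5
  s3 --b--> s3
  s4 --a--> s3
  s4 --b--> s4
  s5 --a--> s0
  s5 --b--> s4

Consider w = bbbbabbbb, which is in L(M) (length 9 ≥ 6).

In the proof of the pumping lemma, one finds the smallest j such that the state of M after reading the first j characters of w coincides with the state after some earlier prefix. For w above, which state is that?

Run of M on w = b b b b a b b b b:
  step 0: s0  (start)
  step 1: s3  (read b: s0→s3)
  step 2: s3  (read b: s3→s3)   ← first repeat (s3 seen earlier)
  step 3: s3  (read b: s3→s3)
  step 4: s3  (read b: s3→s3)
  step 5: s5  (read a: s3→s5)
  step 6: s4  (read b: s5→s4)
  step 7: s4  (read b: s4→s4)
  step 8: s4  (read b: s4→s4)
  step 9: s4  (read b: s4→s4)

The earliest repeat is at step j = 2: M is in s3, which it already visited at step i = 1.
With |Q| = 6, pigeonhole forces a state repeat no later than step 6; the substring read between the first and second visits to that state can be pumped.

s3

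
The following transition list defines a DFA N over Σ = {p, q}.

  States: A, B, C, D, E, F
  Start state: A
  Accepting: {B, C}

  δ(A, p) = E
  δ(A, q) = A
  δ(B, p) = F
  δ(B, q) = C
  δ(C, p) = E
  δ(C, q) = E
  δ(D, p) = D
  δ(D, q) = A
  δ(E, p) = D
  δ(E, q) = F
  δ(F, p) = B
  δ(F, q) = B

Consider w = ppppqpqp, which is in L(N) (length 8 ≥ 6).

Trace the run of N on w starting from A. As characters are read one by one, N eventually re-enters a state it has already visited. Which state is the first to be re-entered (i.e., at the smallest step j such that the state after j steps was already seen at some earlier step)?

State sequence: A -p-> E -p-> D -p-> D -p-> D -q-> A -p-> E -q-> F -p-> B
First repeat at step 3: D was already visited.

The earliest repeat is at step j = 3: N is in D, which it already visited at step i = 2.

D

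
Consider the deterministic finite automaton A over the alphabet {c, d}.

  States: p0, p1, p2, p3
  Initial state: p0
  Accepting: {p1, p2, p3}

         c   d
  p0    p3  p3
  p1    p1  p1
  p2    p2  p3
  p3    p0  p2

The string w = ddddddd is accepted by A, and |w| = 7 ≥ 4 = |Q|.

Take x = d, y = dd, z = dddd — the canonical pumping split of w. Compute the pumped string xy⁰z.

xy⁰z = xz = d·dddd = ddddd.
Reading y = dd takes A from p3 back to p3, so after x the machine is still in p3, and z then leads to the accepting state p3. Hence ddddd ∈ L(A).

ddddd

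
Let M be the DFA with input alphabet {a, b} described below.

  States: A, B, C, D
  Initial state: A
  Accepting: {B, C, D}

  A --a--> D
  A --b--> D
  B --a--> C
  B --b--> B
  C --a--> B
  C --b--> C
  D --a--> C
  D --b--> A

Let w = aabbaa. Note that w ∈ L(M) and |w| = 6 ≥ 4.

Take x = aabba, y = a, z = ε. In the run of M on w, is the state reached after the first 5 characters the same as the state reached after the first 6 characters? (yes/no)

no

State sequence: A -a-> D -a-> C -b-> C -b-> C -a-> B -a-> C

After x (step 5): B. After xy (step 6): C.
They differ (B ≠ C), so y is not a cycle from the state after x; this split is not the one the pumping-lemma construction produces, and pumping y need not keep the string in L(M).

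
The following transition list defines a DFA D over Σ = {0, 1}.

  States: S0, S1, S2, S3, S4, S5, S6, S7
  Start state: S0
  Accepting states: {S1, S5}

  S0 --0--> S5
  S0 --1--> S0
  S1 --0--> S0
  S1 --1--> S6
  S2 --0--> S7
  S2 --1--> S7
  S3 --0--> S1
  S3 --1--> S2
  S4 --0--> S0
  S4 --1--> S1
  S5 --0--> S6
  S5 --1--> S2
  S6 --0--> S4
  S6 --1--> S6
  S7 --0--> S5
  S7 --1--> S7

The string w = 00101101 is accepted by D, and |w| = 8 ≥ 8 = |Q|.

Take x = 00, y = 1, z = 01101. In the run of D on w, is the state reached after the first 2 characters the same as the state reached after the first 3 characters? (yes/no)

yes

State sequence: S0 -0-> S5 -0-> S6 -1-> S6

After x (step 2): S6. After xy (step 3): S6.
They match, so y = 1 drives D around a cycle from S6 back to itself; pumping y any number of times keeps D in S6 before reading z, and xyⁱz ∈ L(D) for every i ≥ 0.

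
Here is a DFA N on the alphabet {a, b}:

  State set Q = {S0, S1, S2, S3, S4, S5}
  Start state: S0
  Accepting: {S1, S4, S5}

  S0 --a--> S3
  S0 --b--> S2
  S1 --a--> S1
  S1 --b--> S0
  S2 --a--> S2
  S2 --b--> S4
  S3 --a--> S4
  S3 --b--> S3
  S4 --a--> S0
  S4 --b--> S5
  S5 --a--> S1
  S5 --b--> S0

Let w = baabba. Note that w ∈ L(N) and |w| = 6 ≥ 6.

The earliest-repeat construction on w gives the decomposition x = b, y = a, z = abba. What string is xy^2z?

baaabba

xy^2z = b·a·a·abba = baaabba.
Reading y = a takes N from S2 back to S2, so after x·y·y the machine is still in S2, and z then leads to the accepting state S1. Hence baaabba ∈ L(N).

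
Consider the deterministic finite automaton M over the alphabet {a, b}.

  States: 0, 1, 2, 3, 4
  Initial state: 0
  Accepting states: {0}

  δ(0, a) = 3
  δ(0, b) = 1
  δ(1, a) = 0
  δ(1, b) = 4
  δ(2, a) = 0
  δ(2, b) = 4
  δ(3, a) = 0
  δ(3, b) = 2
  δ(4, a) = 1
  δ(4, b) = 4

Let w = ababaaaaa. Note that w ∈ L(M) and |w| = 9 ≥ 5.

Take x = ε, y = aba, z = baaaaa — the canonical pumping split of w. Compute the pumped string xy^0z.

baaaaa

xy⁰z = xz = ε·baaaaa = baaaaa.
Reading y = aba takes M from 0 back to 0, so after x the machine is still in 0, and z then leads to the accepting state 0. Hence baaaaa ∈ L(M).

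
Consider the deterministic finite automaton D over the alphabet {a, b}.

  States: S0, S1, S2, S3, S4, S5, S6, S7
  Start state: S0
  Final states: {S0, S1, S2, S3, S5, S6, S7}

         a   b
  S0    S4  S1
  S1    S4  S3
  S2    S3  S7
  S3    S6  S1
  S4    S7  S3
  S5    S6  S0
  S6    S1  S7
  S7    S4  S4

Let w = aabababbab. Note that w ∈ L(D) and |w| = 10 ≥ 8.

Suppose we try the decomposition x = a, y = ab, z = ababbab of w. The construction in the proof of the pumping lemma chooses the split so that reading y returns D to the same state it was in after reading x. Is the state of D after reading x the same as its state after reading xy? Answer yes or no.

yes

State sequence: S0 -a-> S4 -a-> S7 -b-> S4

After x (step 1): S4. After xy (step 3): S4.
They match, so y = ab drives D around a cycle from S4 back to itself; pumping y any number of times keeps D in S4 before reading z, and xyⁱz ∈ L(D) for every i ≥ 0.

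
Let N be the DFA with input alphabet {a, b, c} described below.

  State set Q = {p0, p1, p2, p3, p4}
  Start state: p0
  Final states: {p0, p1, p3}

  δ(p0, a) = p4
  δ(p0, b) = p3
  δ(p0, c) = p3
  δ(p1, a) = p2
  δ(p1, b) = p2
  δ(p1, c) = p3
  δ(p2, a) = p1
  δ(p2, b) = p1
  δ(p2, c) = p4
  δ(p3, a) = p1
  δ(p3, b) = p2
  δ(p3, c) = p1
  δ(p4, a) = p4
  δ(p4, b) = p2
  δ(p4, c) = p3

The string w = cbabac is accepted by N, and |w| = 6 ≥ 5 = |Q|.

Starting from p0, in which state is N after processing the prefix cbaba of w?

Run of N on the first 5 characters of w = c b a b a:
  step 0: p0  (start)
  step 1: p3  (read c: p0→p3)
  step 2: p2  (read b: p3→p2)
  step 3: p1  (read a: p2→p1)
  step 4: p2  (read b: p1→p2)
  step 5: p1  (read a: p2→p1)

After reading 5 characters, N is in state p1.

p1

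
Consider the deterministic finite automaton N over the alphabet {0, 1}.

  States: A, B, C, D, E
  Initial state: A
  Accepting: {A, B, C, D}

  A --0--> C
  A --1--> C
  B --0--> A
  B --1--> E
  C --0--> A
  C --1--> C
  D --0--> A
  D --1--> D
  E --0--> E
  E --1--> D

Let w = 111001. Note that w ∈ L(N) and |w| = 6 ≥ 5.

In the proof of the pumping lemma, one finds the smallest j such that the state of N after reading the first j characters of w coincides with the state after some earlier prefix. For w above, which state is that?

Run of N on w = 1 1 1 0 0 1:
  step 0: A  (start)
  step 1: C  (read 1: A→C)
  step 2: C  (read 1: C→C)   ← first repeat (C seen earlier)
  step 3: C  (read 1: C→C)
  step 4: A  (read 0: C→A)
  step 5: C  (read 0: A→C)
  step 6: C  (read 1: C→C)

The earliest repeat is at step j = 2: N is in C, which it already visited at step i = 1.
Pumping length from the standard proof: p = 5 (the number of states). The repeated state found above gives |xy| = j ≤ 5 and |y| = j − i ≥ 1.

C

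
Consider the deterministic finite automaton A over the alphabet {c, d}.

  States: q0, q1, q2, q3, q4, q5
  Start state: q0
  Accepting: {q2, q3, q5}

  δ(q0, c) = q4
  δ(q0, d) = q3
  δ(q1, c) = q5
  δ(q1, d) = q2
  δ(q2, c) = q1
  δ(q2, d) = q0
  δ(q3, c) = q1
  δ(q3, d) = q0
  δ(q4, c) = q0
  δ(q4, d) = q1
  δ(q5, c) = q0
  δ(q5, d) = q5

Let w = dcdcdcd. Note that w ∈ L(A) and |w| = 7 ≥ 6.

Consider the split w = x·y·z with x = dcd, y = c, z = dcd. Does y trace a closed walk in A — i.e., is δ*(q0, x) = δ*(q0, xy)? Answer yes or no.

State sequence: q0 -d-> q3 -c-> q1 -d-> q2 -c-> q1

After x (step 3): q2. After xy (step 4): q1.
They differ (q2 ≠ q1), so y is not a cycle from the state after x; this split is not the one the pumping-lemma construction produces, and pumping y need not keep the string in L(A).

no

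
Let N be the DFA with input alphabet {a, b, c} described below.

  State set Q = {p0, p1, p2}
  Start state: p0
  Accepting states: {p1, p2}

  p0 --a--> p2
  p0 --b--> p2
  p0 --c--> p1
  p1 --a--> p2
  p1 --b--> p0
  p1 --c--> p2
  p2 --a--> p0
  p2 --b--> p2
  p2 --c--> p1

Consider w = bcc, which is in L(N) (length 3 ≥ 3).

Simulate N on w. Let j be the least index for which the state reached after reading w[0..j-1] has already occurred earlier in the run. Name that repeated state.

Run of N on w = b c c:
  step 0: p0  (start)
  step 1: p2  (read b: p0→p2)
  step 2: p1  (read c: p2→p1)
  step 3: p2  (read c: p1→p2)   ← first repeat (p2 seen earlier)

The earliest repeat is at step j = 3: N is in p2, which it already visited at step i = 1.
Pumping length from the standard proof: p = 3 (the number of states). The repeated state found above gives |xy| = j ≤ 3 and |y| = j − i ≥ 1.

p2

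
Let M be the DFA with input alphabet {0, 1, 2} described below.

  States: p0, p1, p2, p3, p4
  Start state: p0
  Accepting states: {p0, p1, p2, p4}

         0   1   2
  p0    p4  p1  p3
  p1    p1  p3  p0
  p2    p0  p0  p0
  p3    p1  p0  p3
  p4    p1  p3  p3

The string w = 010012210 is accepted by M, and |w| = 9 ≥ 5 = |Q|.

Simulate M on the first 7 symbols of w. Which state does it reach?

p3

State sequence: p0 -0-> p4 -1-> p3 -0-> p1 -0-> p1 -1-> p3 -2-> p3 -2-> p3

After reading 7 characters, M is in state p3.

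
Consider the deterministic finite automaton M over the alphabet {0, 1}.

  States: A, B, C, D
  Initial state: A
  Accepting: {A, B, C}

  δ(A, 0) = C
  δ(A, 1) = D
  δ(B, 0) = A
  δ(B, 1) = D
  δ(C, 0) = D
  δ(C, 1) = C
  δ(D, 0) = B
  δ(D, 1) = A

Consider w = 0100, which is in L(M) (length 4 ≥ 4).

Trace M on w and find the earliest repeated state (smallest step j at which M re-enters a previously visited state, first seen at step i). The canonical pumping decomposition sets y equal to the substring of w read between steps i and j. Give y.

1

State sequence: A -0-> C -1-> C -0-> D -0-> B
First repeat at step 2: C was already visited.

So i = 1, j = 2, giving x = w[0:1] = 0, y = w[1:2] = 1, z = w[2:4] = 00.
Check: |xy| = 2 ≤ 4 and |y| = 1 ≥ 1. Reading y takes M from C back to C, so every xyⁱz is accepted.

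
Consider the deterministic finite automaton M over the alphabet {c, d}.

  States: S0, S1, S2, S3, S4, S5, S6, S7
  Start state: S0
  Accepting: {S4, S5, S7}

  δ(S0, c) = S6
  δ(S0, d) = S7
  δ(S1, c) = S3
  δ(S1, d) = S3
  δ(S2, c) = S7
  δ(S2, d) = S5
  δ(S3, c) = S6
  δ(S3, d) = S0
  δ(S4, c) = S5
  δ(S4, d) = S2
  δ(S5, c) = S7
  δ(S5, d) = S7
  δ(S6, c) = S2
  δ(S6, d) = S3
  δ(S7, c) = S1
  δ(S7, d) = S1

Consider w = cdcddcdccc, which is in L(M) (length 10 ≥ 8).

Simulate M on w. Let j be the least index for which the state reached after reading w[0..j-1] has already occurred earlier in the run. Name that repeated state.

S6

Run of M on w = c d c d d c d c c c:
  step 0: S0  (start)
  step 1: S6  (read c: S0→S6)
  step 2: S3  (read d: S6→S3)
  step 3: S6  (read c: S3→S6)   ← first repeat (S6 seen earlier)
  step 4: S3  (read d: S6→S3)
  step 5: S0  (read d: S3→S0)
  step 6: S6  (read c: S0→S6)
  step 7: S3  (read d: S6→S3)
  step 8: S6  (read c: S3→S6)
  step 9: S2  (read c: S6→S2)
  step 10: S7  (read c: S2→S7)

The earliest repeat is at step j = 3: M is in S6, which it already visited at step i = 1.
With |Q| = 8, pigeonhole forces a state repeat no later than step 8; the substring read between the first and second visits to that state can be pumped.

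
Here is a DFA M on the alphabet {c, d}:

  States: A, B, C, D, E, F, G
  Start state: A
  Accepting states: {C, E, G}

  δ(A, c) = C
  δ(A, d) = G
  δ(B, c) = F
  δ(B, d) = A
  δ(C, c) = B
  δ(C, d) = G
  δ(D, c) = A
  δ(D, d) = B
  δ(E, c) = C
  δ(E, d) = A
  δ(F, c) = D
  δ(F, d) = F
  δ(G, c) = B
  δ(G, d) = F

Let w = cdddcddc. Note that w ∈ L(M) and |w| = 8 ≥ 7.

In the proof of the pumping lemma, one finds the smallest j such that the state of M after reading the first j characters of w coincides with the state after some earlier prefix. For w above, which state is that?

F

Run of M on w = c d d d c d d c:
  step 0: A  (start)
  step 1: C  (read c: A→C)
  step 2: G  (read d: C→G)
  step 3: F  (read d: G→F)
  step 4: F  (read d: F→F)   ← first repeat (F seen earlier)
  step 5: D  (read c: F→D)
  step 6: B  (read d: D→B)
  step 7: A  (read d: B→A)
  step 8: C  (read c: A→C)

The earliest repeat is at step j = 4: M is in F, which it already visited at step i = 3.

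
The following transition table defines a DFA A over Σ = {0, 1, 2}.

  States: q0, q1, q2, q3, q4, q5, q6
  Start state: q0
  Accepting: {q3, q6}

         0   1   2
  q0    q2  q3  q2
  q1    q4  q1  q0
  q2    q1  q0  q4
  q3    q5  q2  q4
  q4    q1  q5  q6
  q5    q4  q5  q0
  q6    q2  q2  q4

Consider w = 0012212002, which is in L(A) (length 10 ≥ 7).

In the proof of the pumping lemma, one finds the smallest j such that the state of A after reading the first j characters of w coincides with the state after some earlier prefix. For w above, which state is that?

State sequence: q0 -0-> q2 -0-> q1 -1-> q1 -2-> q0 -2-> q2 -1-> q0 -2-> q2 -0-> q1 -0-> q4 -2-> q6
First repeat at step 3: q1 was already visited.

The earliest repeat is at step j = 3: A is in q1, which it already visited at step i = 2.
The DFA has 7 states, so the proof of the pumping lemma guarantees a repeated state among the first 7+1 visited; the segment between the two visits is the pumpable y.

q1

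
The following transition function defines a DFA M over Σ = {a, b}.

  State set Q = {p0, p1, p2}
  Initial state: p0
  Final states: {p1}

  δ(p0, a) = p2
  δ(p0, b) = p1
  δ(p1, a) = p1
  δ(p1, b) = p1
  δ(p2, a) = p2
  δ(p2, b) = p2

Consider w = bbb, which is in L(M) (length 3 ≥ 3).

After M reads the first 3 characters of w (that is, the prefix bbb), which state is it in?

Run of M on the first 3 characters of w = b b b:
  step 0: p0  (start)
  step 1: p1  (read b: p0→p1)
  step 2: p1  (read b: p1→p1)
  step 3: p1  (read b: p1→p1)

After reading 3 characters, M is in state p1.

p1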